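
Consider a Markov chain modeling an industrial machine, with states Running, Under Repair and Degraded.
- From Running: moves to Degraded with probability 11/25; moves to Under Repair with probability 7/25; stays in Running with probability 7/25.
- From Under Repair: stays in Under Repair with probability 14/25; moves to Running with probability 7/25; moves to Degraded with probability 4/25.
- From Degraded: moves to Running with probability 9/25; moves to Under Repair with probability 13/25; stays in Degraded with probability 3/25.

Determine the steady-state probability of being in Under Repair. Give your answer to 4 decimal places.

Let the stationary distribution be π with π = πP and π_1 + π_2 + π_3 = 1.
π_1 = 0.28·π_1 + 0.28·π_2 + 0.36·π_3
π_2 = 0.28·π_1 + 0.56·π_2 + 0.52·π_3
Solving with the normalization constraint gives π = (0.2987, 0.4670, 0.2343).
So the stationary probability of Under Repair is 0.4670.

0.4670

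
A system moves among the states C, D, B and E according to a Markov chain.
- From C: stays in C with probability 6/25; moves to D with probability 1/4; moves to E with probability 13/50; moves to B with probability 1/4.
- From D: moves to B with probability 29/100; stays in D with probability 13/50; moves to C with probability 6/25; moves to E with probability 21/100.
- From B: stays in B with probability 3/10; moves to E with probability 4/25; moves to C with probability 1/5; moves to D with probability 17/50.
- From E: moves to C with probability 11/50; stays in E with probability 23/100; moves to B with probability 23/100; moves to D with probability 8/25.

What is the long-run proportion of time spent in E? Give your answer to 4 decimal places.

0.2119

Let the stationary distribution be π with π = πP and π_1 + π_2 + π_3 + π_4 = 1.
π_1 = 0.24·π_1 + 0.24·π_2 + 0.2·π_3 + 0.22·π_4
π_2 = 0.25·π_1 + 0.26·π_2 + 0.34·π_3 + 0.32·π_4
π_3 = 0.25·π_1 + 0.29·π_2 + 0.3·π_3 + 0.23·π_4
Solving with the normalization constraint gives π = (0.2249, 0.2921, 0.2710, 0.2119).
So the stationary probability of E is 0.2119.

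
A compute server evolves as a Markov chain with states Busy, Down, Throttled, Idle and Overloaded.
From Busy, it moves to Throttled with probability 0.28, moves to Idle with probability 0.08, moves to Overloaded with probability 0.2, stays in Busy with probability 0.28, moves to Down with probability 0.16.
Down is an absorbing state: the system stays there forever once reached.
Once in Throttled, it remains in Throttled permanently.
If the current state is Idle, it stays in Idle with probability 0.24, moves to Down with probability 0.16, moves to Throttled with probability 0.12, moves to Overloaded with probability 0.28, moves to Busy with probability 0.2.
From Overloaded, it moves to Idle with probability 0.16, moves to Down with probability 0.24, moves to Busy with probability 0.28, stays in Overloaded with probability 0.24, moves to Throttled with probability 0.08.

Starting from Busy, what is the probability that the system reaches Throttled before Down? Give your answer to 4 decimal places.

0.5511

Let h(s) be the probability of absorption at Throttled starting from transient state s. Then h(Throttled) = 1 and h(Down) = 0. By first-step analysis:
h(Busy) = 0.28·h(Busy) + 0.16·0 + 0.28·1 + 0.08·h(Idle) + 0.2·h(Overloaded)
h(Idle) = 0.2·h(Busy) + 0.16·0 + 0.12·1 + 0.24·h(Idle) + 0.28·h(Overloaded)
h(Overloaded) = 0.28·h(Busy) + 0.24·0 + 0.08·1 + 0.16·h(Idle) + 0.24·h(Overloaded)
Solving: h(Busy) = 0.5511, h(Idle) = 0.4515, h(Overloaded) = 0.4034.
Starting from Busy, the probability is 0.5511.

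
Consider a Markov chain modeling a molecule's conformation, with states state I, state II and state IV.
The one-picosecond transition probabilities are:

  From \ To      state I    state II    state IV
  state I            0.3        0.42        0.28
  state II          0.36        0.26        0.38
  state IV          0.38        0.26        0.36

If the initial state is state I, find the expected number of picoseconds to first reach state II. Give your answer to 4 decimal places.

Let t(s) be the expected number of picoseconds to first reach state II from state s, with t(state II) = 0. Conditioning on the first picosecond:
t(state I) = 1 + 0.3·t(state I) + 0.28·t(state IV)
t(state IV) = 1 + 0.38·t(state I) + 0.36·t(state IV)
Solving: t(state I) = 2.6932, t(state IV) = 3.1616.
Expected picoseconds from state I to state II: 2.6932.

2.6932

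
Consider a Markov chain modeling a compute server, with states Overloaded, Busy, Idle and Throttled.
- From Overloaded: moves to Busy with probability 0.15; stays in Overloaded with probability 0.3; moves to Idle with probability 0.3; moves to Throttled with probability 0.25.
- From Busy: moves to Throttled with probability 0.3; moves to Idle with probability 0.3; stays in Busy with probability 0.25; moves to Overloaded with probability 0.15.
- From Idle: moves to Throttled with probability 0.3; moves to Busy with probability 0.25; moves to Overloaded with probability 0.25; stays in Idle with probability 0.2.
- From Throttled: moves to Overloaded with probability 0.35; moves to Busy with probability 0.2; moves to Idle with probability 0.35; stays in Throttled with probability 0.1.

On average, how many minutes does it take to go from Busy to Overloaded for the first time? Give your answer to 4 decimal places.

Let t(s) be the expected number of minutes to first reach Overloaded from state s, with t(Overloaded) = 0. Conditioning on the first minute:
t(Busy) = 1 + 0.25·t(Busy) + 0.3·t(Idle) + 0.3·t(Throttled)
t(Idle) = 1 + 0.25·t(Busy) + 0.2·t(Idle) + 0.3·t(Throttled)
t(Throttled) = 1 + 0.2·t(Busy) + 0.35·t(Idle) + 0.1·t(Throttled)
Solving: t(Busy) = 4.3781, t(Idle) = 3.9801, t(Throttled) = 3.6318.
Expected minutes from Busy to Overloaded: 4.3781.

4.3781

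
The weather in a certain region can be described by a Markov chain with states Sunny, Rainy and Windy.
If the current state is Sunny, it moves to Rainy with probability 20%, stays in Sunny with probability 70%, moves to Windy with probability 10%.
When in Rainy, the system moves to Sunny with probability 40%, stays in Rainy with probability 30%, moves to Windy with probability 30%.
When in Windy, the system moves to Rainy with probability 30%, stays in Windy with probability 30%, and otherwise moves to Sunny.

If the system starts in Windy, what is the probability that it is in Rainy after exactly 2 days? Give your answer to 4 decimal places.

0.2600

Sum over the intermediate state after 1 day:
P = P(Windy→Sunny)·P(Sunny→Rainy) + P(Windy→Rainy)·P(Rainy→Rainy) + P(Windy→Windy)·P(Windy→Rainy)
  = 0.4×0.2 + 0.3×0.3 + 0.3×0.3
  = 0.0800 + 0.0900 + 0.0900 = 0.2600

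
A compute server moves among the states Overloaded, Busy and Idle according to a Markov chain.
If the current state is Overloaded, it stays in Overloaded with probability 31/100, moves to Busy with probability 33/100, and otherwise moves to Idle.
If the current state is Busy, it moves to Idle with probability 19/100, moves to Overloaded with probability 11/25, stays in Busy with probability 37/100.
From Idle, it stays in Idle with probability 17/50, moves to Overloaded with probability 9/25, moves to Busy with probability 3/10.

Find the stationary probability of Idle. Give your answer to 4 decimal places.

Let the stationary distribution be π with π = πP and π_1 + π_2 + π_3 = 1.
π_1 = 0.31·π_1 + 0.44·π_2 + 0.36·π_3
π_2 = 0.33·π_1 + 0.37·π_2 + 0.3·π_3
Solving with the normalization constraint gives π = (0.3683, 0.3345, 0.2972).
So the stationary probability of Idle is 0.2972.

0.2972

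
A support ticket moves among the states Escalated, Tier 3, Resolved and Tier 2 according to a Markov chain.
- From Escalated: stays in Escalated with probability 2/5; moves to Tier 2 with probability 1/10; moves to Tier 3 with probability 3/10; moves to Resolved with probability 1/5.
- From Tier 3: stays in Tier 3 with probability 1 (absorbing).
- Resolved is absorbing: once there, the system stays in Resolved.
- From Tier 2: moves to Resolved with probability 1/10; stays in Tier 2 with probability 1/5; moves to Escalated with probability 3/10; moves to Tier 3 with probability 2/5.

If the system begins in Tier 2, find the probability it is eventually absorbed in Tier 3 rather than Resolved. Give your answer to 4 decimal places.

Let h(s) be the probability of absorption at Tier 3 starting from transient state s. Then h(Tier 3) = 1 and h(Resolved) = 0. By first-step analysis:
h(Escalated) = 0.4·h(Escalated) + 0.3·1 + 0.2·0 + 0.1·h(Tier 2)
h(Tier 2) = 0.3·h(Escalated) + 0.4·1 + 0.1·0 + 0.2·h(Tier 2)
Solving: h(Escalated) = 0.6222, h(Tier 2) = 0.7333.
Starting from Tier 2, the probability is 0.7333.

0.7333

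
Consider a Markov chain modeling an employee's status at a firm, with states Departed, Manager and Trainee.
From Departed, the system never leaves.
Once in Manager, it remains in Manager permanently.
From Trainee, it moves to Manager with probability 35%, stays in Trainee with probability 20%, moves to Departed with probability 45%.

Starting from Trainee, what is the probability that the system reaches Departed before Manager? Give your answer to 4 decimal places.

Let h(s) be the probability of absorption at Departed starting from transient state s. Then h(Departed) = 1 and h(Manager) = 0. By first-step analysis:
h(Trainee) = 0.45·1 + 0.35·0 + 0.2·h(Trainee)
Solving: h(Trainee) = 0.5625.
Starting from Trainee, the probability is 0.5625.

0.5625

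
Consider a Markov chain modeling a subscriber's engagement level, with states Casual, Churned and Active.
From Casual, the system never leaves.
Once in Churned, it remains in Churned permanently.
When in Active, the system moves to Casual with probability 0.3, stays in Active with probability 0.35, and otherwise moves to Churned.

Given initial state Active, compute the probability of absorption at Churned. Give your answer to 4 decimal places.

0.5385

Let h(s) be the probability of absorption at Churned starting from transient state s. Then h(Churned) = 1 and h(Casual) = 0. By first-step analysis:
h(Active) = 0.3·0 + 0.35·1 + 0.35·h(Active)
Solving: h(Active) = 0.5385.
Starting from Active, the probability is 0.5385.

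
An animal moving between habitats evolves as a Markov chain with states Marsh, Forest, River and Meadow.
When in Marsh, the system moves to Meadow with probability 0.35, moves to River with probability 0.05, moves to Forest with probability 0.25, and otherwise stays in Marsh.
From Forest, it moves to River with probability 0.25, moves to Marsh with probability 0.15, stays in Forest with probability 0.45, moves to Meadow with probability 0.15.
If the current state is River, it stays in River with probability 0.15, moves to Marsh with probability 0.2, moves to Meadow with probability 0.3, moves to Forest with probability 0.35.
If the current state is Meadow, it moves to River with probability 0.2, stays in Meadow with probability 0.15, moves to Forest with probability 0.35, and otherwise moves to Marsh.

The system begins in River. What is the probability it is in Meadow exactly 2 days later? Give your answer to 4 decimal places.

0.2125

Propagate the distribution vector 2 days from River.
After 0 days: (0.0000, 0.0000, 1.0000, 0.0000)
After 1 day: (0.2000, 0.3500, 0.1500, 0.3000)
After 2 days: (0.2425, 0.3650, 0.1800, 0.2125)
P(in Meadow after 2 days) = 0.2125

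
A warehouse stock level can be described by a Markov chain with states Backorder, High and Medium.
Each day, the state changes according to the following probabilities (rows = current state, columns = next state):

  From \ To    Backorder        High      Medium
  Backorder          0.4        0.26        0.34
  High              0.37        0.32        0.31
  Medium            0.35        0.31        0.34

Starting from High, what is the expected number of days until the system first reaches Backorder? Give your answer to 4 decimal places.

2.7502

Let t(s) be the expected number of days to first reach Backorder from state s, with t(Backorder) = 0. Conditioning on the first day:
t(High) = 1 + 0.32·t(High) + 0.31·t(Medium)
t(Medium) = 1 + 0.31·t(High) + 0.34·t(Medium)
Solving: t(High) = 2.7502, t(Medium) = 2.8069.
Expected days from High to Backorder: 2.7502.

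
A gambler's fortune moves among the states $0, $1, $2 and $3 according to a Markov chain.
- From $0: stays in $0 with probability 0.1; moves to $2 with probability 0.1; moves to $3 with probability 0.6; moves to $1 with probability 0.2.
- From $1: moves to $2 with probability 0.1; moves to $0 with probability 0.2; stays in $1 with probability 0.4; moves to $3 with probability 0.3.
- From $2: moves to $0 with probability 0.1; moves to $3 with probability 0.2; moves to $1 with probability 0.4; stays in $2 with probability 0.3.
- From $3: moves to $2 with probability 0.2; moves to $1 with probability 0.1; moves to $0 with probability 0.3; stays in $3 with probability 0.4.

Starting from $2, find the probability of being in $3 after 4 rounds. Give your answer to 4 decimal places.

0.3788

Propagate the distribution vector 4 rounds from $2.
After 0 rounds: (0.0000, 0.0000, 1.0000, 0.0000)
After 1 round: (0.1000, 0.4000, 0.3000, 0.2000)
After 2 rounds: (0.1800, 0.3200, 0.1800, 0.3200)
After 3 rounds: (0.1960, 0.2680, 0.1680, 0.3680)
After 4 rounds: (0.2004, 0.2504, 0.1704, 0.3788)
P(in $3 after 4 rounds) = 0.3788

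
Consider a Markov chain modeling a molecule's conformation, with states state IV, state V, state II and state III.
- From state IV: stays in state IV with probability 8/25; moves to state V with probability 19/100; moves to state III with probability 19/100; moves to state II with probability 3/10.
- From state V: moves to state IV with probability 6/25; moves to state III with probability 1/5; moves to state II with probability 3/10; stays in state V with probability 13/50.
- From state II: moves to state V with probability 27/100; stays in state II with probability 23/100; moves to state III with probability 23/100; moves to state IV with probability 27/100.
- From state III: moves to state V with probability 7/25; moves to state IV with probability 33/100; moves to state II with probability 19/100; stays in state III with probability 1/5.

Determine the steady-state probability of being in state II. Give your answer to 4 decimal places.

0.2593

Let the stationary distribution be π with π = πP and π_1 + π_2 + π_3 + π_4 = 1.
π_1 = 0.32·π_1 + 0.24·π_2 + 0.27·π_3 + 0.33·π_4
π_2 = 0.19·π_1 + 0.26·π_2 + 0.27·π_3 + 0.28·π_4
π_3 = 0.3·π_1 + 0.3·π_2 + 0.23·π_3 + 0.19·π_4
Solving with the normalization constraint gives π = (0.2894, 0.2464, 0.2593, 0.2049).
So the stationary probability of state II is 0.2593.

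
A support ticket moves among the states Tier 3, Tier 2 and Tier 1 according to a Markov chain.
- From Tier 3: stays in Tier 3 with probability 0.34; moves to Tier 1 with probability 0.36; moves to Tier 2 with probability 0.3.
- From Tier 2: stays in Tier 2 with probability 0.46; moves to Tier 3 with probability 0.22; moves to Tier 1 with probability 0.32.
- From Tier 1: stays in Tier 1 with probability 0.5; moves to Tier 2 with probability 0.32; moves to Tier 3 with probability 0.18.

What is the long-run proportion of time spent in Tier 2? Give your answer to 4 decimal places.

0.3667

Let the stationary distribution be π with π = πP and π_1 + π_2 + π_3 = 1.
π_1 = 0.34·π_1 + 0.22·π_2 + 0.18·π_3
π_2 = 0.3·π_1 + 0.46·π_2 + 0.32·π_3
Solving with the normalization constraint gives π = (0.2317, 0.3667, 0.4015).
So the stationary probability of Tier 2 is 0.3667.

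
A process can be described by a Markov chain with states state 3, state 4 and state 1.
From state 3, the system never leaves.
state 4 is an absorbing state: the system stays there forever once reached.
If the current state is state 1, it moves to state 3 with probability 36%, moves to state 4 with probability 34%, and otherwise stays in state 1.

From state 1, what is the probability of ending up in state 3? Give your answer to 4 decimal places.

0.5143

Let h(s) be the probability of absorption at state 3 starting from transient state s. Then h(state 3) = 1 and h(state 4) = 0. By first-step analysis:
h(state 1) = 0.36·1 + 0.34·0 + 0.3·h(state 1)
Solving: h(state 1) = 0.5143.
Starting from state 1, the probability is 0.5143.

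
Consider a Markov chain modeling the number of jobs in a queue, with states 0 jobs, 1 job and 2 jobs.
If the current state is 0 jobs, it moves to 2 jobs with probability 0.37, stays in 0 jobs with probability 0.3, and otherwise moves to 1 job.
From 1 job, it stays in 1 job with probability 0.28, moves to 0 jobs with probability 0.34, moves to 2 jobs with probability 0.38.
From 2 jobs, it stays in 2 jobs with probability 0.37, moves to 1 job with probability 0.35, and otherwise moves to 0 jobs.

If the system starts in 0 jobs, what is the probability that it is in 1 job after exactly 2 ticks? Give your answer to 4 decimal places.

0.3209

Sum over the intermediate state after 1 tick:
P = P(0 jobs→0 jobs)·P(0 jobs→1 job) + P(0 jobs→1 job)·P(1 job→1 job) + P(0 jobs→2 jobs)·P(2 jobs→1 job)
  = 0.3×0.33 + 0.33×0.28 + 0.37×0.35
  = 0.0990 + 0.0924 + 0.1295 = 0.3209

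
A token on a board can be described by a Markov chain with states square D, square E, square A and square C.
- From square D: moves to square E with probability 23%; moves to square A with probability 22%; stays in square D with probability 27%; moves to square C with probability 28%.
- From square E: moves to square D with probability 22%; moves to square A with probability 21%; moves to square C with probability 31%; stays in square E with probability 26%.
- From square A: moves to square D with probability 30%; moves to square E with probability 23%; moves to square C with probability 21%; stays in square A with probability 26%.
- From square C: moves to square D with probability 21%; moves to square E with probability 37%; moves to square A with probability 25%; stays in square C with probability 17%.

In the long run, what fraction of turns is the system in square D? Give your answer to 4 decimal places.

0.2487

Let the stationary distribution be π with π = πP and π_1 + π_2 + π_3 + π_4 = 1.
π_1 = 0.27·π_1 + 0.22·π_2 + 0.3·π_3 + 0.21·π_4
π_2 = 0.23·π_1 + 0.26·π_2 + 0.23·π_3 + 0.37·π_4
π_3 = 0.22·π_1 + 0.21·π_2 + 0.26·π_3 + 0.25·π_4
Solving with the normalization constraint gives π = (0.2487, 0.2725, 0.2340, 0.2449).
So the stationary probability of square D is 0.2487.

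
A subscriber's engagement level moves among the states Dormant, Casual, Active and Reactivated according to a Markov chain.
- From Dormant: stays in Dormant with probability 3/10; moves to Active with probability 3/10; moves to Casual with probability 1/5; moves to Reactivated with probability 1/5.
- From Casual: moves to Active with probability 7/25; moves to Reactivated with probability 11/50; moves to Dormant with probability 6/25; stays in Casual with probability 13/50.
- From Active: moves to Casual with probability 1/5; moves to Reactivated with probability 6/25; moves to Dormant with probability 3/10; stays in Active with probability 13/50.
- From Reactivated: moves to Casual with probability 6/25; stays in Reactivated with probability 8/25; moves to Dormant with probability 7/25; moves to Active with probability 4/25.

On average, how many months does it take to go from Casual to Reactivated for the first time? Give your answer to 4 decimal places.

Let t(s) be the expected number of months to first reach Reactivated from state s, with t(Reactivated) = 0. Conditioning on the first month:
t(Dormant) = 1 + 0.3·t(Dormant) + 0.2·t(Casual) + 0.3·t(Active)
t(Casual) = 1 + 0.24·t(Dormant) + 0.26·t(Casual) + 0.28·t(Active)
t(Active) = 1 + 0.3·t(Dormant) + 0.2·t(Casual) + 0.26·t(Active)
Solving: t(Dormant) = 4.6376, t(Casual) = 4.5427, t(Active) = 4.4592.
Expected months from Casual to Reactivated: 4.5427.

4.5427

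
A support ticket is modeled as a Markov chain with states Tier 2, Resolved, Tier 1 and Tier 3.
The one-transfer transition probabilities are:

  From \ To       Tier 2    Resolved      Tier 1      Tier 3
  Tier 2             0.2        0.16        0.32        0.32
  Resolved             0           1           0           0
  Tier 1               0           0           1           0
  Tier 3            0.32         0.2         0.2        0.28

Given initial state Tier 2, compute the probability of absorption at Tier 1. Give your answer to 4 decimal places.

Let h(s) be the probability of absorption at Tier 1 starting from transient state s. Then h(Tier 1) = 1 and h(Resolved) = 0. By first-step analysis:
h(Tier 2) = 0.2·h(Tier 2) + 0.16·0 + 0.32·1 + 0.32·h(Tier 3)
h(Tier 3) = 0.32·h(Tier 2) + 0.2·0 + 0.2·1 + 0.28·h(Tier 3)
Solving: h(Tier 2) = 0.6216, h(Tier 3) = 0.5541.
Starting from Tier 2, the probability is 0.6216.

0.6216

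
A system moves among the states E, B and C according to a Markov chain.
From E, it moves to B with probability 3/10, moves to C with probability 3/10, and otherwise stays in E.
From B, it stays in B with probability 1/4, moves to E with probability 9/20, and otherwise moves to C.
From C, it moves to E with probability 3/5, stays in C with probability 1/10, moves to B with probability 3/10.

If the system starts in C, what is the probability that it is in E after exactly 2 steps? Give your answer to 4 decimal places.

Sum over the intermediate state after 1 step:
P = P(C→E)·P(E→E) + P(C→B)·P(B→E) + P(C→C)·P(C→E)
  = 0.6×0.4 + 0.3×0.45 + 0.1×0.6
  = 0.2400 + 0.1350 + 0.0600 = 0.4350

0.4350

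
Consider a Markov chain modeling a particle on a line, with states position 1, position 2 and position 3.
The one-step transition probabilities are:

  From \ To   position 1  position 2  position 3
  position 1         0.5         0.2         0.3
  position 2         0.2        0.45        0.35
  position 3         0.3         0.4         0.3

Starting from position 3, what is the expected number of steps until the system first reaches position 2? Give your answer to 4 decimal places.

3.0769

Let t(s) be the expected number of steps to first reach position 2 from state s, with t(position 2) = 0. Conditioning on the first step:
t(position 1) = 1 + 0.5·t(position 1) + 0.3·t(position 3)
t(position 3) = 1 + 0.3·t(position 1) + 0.3·t(position 3)
Solving: t(position 1) = 3.8462, t(position 3) = 3.0769.
Expected steps from position 3 to position 2: 3.0769.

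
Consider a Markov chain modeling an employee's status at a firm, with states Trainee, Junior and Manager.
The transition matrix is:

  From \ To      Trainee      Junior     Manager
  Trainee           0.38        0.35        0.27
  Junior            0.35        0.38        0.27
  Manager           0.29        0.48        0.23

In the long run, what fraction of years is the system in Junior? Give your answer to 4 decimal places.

0.3956

Let the stationary distribution be π with π = πP and π_1 + π_2 + π_3 = 1.
π_1 = 0.38·π_1 + 0.35·π_2 + 0.29·π_3
π_2 = 0.35·π_1 + 0.38·π_2 + 0.48·π_3
Solving with the normalization constraint gives π = (0.3448, 0.3956, 0.2596).
So the stationary probability of Junior is 0.3956.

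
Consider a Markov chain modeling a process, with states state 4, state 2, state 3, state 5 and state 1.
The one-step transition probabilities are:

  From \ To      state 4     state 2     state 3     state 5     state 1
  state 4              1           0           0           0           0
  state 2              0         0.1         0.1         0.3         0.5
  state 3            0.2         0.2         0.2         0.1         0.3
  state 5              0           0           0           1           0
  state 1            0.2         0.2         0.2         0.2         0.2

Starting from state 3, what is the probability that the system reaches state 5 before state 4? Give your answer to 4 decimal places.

Let h(s) be the probability of absorption at state 5 starting from transient state s. Then h(state 5) = 1 and h(state 4) = 0. By first-step analysis:
h(state 2) = 0.1·h(state 2) + 0.1·h(state 3) + 0.3·1 + 0.5·h(state 1)
h(state 3) = 0.2·0 + 0.2·h(state 2) + 0.2·h(state 3) + 0.1·1 + 0.3·h(state 1)
h(state 1) = 0.2·0 + 0.2·h(state 2) + 0.2·h(state 3) + 0.2·1 + 0.2·h(state 1)
Solving: h(state 2) = 0.6950, h(state 3) = 0.5050, h(state 1) = 0.5500.
Starting from state 3, the probability is 0.5050.

0.5050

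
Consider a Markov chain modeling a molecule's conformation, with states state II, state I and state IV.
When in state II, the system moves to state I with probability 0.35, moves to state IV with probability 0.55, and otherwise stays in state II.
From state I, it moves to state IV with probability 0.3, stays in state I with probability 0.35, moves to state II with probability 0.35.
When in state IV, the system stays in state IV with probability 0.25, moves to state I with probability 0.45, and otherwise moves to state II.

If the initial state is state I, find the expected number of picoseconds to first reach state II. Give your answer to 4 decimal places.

Let t(s) be the expected number of picoseconds to first reach state II from state s, with t(state II) = 0. Conditioning on the first picosecond:
t(state I) = 1 + 0.35·t(state I) + 0.3·t(state IV)
t(state IV) = 1 + 0.45·t(state I) + 0.25·t(state IV)
Solving: t(state I) = 2.9787, t(state IV) = 3.1206.
Expected picoseconds from state I to state II: 2.9787.

2.9787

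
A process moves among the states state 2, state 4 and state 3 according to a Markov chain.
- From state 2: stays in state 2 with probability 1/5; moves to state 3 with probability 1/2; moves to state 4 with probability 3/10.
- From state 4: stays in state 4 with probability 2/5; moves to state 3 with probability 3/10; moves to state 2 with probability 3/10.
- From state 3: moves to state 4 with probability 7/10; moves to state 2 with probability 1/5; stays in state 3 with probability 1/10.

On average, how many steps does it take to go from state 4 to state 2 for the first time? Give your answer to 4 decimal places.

Let t(s) be the expected number of steps to first reach state 2 from state s, with t(state 2) = 0. Conditioning on the first step:
t(state 4) = 1 + 0.4·t(state 4) + 0.3·t(state 3)
t(state 3) = 1 + 0.7·t(state 4) + 0.1·t(state 3)
Solving: t(state 4) = 3.6364, t(state 3) = 3.9394.
Expected steps from state 4 to state 2: 3.6364.

3.6364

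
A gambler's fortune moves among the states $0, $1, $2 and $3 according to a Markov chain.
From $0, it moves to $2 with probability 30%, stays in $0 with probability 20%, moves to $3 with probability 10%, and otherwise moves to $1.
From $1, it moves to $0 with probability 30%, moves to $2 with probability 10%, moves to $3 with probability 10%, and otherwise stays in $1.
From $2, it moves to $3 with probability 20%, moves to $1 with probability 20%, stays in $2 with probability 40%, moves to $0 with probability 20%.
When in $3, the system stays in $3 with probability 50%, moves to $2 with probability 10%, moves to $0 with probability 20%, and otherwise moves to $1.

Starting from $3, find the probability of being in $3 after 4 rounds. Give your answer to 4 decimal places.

Propagate the distribution vector 4 rounds from $3.
After 0 rounds: (0.0000, 0.0000, 0.0000, 1.0000)
After 1 round: (0.2000, 0.2000, 0.1000, 0.5000)
After 2 rounds: (0.2200, 0.3000, 0.1700, 0.3100)
After 3 rounds: (0.2300, 0.3340, 0.1950, 0.2410)
After 4 rounds: (0.2334, 0.3462, 0.2045, 0.2159)
P(in $3 after 4 rounds) = 0.2159

0.2159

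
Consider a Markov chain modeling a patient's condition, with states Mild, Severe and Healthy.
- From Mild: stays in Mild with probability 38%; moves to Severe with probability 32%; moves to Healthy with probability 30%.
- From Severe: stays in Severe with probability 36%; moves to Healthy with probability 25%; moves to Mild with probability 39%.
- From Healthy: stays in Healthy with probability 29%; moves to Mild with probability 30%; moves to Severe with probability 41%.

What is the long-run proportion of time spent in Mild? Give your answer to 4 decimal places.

Let the stationary distribution be π with π = πP and π_1 + π_2 + π_3 = 1.
π_1 = 0.38·π_1 + 0.39·π_2 + 0.3·π_3
π_2 = 0.32·π_1 + 0.36·π_2 + 0.41·π_3
Solving with the normalization constraint gives π = (0.3613, 0.3595, 0.2792).
So the stationary probability of Mild is 0.3613.

0.3613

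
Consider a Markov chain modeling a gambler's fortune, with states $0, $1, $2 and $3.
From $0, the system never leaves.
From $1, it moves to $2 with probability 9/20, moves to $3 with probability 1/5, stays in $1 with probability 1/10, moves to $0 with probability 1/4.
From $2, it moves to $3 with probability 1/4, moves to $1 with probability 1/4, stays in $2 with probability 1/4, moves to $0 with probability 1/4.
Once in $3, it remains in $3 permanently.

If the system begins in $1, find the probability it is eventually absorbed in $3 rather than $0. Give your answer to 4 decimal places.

Let h(s) be the probability of absorption at $3 starting from transient state s. Then h($3) = 1 and h($0) = 0. By first-step analysis:
h($1) = 0.25·0 + 0.1·h($1) + 0.45·h($2) + 0.2·1
h($2) = 0.25·0 + 0.25·h($1) + 0.25·h($2) + 0.25·1
Solving: h($1) = 0.4667, h($2) = 0.4889.
Starting from $1, the probability is 0.4667.

0.4667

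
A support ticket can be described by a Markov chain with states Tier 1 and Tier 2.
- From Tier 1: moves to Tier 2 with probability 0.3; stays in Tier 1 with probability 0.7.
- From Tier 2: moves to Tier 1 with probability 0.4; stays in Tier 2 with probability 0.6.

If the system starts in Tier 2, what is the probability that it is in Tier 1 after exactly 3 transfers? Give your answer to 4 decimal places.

0.5560

Propagate the distribution vector 3 transfers from Tier 2.
After 0 transfers: (0.0000, 1.0000)
After 1 transfer: (0.4000, 0.6000)
After 2 transfers: (0.5200, 0.4800)
After 3 transfers: (0.5560, 0.4440)
P(in Tier 1 after 3 transfers) = 0.5560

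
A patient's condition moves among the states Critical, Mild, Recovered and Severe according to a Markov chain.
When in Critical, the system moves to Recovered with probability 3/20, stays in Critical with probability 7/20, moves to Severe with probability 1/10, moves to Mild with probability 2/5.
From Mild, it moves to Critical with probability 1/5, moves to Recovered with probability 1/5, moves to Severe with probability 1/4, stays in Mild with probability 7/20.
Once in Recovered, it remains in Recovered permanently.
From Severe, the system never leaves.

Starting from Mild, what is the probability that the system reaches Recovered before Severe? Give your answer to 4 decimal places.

0.4672

Let h(s) be the probability of absorption at Recovered starting from transient state s. Then h(Recovered) = 1 and h(Severe) = 0. By first-step analysis:
h(Critical) = 0.35·h(Critical) + 0.4·h(Mild) + 0.15·1 + 0.1·0
h(Mild) = 0.2·h(Critical) + 0.35·h(Mild) + 0.2·1 + 0.25·0
Solving: h(Critical) = 0.5182, h(Mild) = 0.4672.
Starting from Mild, the probability is 0.4672.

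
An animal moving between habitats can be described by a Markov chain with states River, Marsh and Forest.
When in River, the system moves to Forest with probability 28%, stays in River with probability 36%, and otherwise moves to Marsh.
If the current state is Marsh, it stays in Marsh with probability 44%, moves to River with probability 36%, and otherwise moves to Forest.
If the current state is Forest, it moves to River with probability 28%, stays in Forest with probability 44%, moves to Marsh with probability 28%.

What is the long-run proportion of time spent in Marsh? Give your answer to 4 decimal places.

0.3653

Let the stationary distribution be π with π = πP and π_1 + π_2 + π_3 = 1.
π_1 = 0.36·π_1 + 0.36·π_2 + 0.28·π_3
π_2 = 0.36·π_1 + 0.44·π_2 + 0.28·π_3
Solving with the normalization constraint gives π = (0.3361, 0.3653, 0.2985).
So the stationary probability of Marsh is 0.3653.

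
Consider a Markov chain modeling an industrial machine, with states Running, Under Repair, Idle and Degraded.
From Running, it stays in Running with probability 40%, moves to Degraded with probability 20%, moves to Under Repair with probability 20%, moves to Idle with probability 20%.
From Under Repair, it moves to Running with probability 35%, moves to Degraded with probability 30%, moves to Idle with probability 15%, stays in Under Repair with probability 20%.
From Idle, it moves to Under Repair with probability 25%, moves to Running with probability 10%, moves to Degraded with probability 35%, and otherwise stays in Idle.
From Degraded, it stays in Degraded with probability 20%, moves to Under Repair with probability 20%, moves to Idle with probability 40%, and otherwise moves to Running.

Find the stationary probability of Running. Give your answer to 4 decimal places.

0.2565

Let the stationary distribution be π with π = πP and π_1 + π_2 + π_3 + π_4 = 1.
π_1 = 0.4·π_1 + 0.35·π_2 + 0.1·π_3 + 0.2·π_4
π_2 = 0.2·π_1 + 0.2·π_2 + 0.25·π_3 + 0.2·π_4
π_3 = 0.2·π_1 + 0.15·π_2 + 0.3·π_3 + 0.4·π_4
Solving with the normalization constraint gives π = (0.2565, 0.2134, 0.2685, 0.2616).
So the stationary probability of Running is 0.2565.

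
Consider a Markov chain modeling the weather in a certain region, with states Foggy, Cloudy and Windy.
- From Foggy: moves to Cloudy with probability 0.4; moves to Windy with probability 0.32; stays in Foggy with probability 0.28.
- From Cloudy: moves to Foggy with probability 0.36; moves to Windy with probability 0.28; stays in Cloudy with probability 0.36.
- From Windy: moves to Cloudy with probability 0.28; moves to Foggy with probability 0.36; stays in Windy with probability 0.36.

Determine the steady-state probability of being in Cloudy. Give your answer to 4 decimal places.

0.3478

Let the stationary distribution be π with π = πP and π_1 + π_2 + π_3 = 1.
π_1 = 0.28·π_1 + 0.36·π_2 + 0.36·π_3
π_2 = 0.4·π_1 + 0.36·π_2 + 0.28·π_3
Solving with the normalization constraint gives π = (0.3333, 0.3478, 0.3188).
So the stationary probability of Cloudy is 0.3478.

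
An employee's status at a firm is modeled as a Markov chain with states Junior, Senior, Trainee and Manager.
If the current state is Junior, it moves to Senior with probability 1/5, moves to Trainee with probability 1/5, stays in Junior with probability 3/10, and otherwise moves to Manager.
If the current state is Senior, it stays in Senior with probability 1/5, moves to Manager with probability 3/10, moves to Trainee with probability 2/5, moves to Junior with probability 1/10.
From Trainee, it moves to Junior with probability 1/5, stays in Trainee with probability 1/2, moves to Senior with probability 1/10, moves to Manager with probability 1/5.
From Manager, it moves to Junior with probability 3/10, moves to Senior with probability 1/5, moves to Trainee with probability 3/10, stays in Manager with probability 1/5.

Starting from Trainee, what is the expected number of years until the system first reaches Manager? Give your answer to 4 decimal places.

4.2708

Let t(s) be the expected number of years to first reach Manager from state s, with t(Manager) = 0. Conditioning on the first year:
t(Junior) = 1 + 0.3·t(Junior) + 0.2·t(Senior) + 0.2·t(Trainee)
t(Senior) = 1 + 0.1·t(Junior) + 0.2·t(Senior) + 0.4·t(Trainee)
t(Trainee) = 1 + 0.2·t(Junior) + 0.1·t(Senior) + 0.5·t(Trainee)
Solving: t(Junior) = 3.7500, t(Senior) = 3.8542, t(Trainee) = 4.2708.
Expected years from Trainee to Manager: 4.2708.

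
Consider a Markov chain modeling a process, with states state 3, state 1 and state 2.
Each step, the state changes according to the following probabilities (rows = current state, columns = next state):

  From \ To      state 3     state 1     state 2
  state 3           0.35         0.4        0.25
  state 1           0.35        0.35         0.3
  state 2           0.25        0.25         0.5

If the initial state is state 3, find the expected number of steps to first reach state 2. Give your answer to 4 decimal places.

Let t(s) be the expected number of steps to first reach state 2 from state s, with t(state 2) = 0. Conditioning on the first step:
t(state 3) = 1 + 0.35·t(state 3) + 0.4·t(state 1)
t(state 1) = 1 + 0.35·t(state 3) + 0.35·t(state 1)
Solving: t(state 3) = 3.7168, t(state 1) = 3.5398.
Expected steps from state 3 to state 2: 3.7168.

3.7168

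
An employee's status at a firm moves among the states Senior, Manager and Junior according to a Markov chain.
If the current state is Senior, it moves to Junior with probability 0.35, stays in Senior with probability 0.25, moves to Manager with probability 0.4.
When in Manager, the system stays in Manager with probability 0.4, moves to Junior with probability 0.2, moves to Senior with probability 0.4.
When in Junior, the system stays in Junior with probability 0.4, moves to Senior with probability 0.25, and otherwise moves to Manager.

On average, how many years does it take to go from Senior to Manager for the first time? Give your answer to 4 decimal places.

Let t(s) be the expected number of years to first reach Manager from state s, with t(Manager) = 0. Conditioning on the first year:
t(Senior) = 1 + 0.25·t(Senior) + 0.35·t(Junior)
t(Junior) = 1 + 0.25·t(Senior) + 0.4·t(Junior)
Solving: t(Senior) = 2.6207, t(Junior) = 2.7586.
Expected years from Senior to Manager: 2.6207.

2.6207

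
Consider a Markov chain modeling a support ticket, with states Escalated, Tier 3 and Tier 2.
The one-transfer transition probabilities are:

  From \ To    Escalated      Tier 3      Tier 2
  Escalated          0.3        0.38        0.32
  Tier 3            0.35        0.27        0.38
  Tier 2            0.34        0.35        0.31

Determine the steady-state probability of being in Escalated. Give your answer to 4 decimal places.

0.3301

Let the stationary distribution be π with π = πP and π_1 + π_2 + π_3 = 1.
π_1 = 0.3·π_1 + 0.35·π_2 + 0.34·π_3
π_2 = 0.38·π_1 + 0.27·π_2 + 0.35·π_3
Solving with the normalization constraint gives π = (0.3301, 0.3332, 0.3366).
So the stationary probability of Escalated is 0.3301.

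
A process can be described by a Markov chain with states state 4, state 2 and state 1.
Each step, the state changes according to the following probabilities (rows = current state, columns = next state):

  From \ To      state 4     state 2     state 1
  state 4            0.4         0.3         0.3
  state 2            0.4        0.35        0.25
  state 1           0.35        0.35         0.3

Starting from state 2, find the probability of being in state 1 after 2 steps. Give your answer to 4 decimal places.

Sum over the intermediate state after 1 step:
P = P(state 2→state 4)·P(state 4→state 1) + P(state 2→state 2)·P(state 2→state 1) + P(state 2→state 1)·P(state 1→state 1)
  = 0.4×0.3 + 0.35×0.25 + 0.25×0.3
  = 0.1200 + 0.0875 + 0.0750 = 0.2825

0.2825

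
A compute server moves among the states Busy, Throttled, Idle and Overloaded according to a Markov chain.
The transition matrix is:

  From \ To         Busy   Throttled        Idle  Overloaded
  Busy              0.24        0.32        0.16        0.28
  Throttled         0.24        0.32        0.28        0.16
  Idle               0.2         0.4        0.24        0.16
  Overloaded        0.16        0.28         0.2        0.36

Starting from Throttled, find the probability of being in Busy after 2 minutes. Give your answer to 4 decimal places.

Propagate the distribution vector 2 minutes from Throttled.
After 0 minutes: (0.0000, 1.0000, 0.0000, 0.0000)
After 1 minute: (0.2400, 0.3200, 0.2800, 0.1600)
After 2 minutes: (0.2160, 0.3360, 0.2272, 0.2208)
P(in Busy after 2 minutes) = 0.2160

0.2160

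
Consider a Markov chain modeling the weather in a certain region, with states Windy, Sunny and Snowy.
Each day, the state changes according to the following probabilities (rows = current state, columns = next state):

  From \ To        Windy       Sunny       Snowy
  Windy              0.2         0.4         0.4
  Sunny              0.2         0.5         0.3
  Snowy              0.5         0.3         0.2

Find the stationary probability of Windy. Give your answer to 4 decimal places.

Let the stationary distribution be π with π = πP and π_1 + π_2 + π_3 = 1.
π_1 = 0.2·π_1 + 0.2·π_2 + 0.5·π_3
π_2 = 0.4·π_1 + 0.5·π_2 + 0.3·π_3
Solving with the normalization constraint gives π = (0.2897, 0.4112, 0.2991).
So the stationary probability of Windy is 0.2897.

0.2897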